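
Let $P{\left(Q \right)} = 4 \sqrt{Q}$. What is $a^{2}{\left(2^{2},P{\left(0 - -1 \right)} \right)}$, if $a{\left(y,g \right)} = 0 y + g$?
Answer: $16$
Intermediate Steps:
$a{\left(y,g \right)} = g$ ($a{\left(y,g \right)} = 0 + g = g$)
$a^{2}{\left(2^{2},P{\left(0 - -1 \right)} \right)} = \left(4 \sqrt{0 - -1}\right)^{2} = \left(4 \sqrt{0 + 1}\right)^{2} = \left(4 \sqrt{1}\right)^{2} = \left(4 \cdot 1\right)^{2} = 4^{2} = 16$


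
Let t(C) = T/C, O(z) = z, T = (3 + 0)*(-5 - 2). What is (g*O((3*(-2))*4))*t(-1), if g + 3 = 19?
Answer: -8064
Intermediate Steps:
g = 16 (g = -3 + 19 = 16)
T = -21 (T = 3*(-7) = -21)
t(C) = -21/C
(g*O((3*(-2))*4))*t(-1) = (16*((3*(-2))*4))*(-21/(-1)) = (16*(-6*4))*(-21*(-1)) = (16*(-24))*21 = -384*21 = -8064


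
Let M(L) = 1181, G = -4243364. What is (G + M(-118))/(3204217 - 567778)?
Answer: -1414061/878813 ≈ -1.6091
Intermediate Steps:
(G + M(-118))/(3204217 - 567778) = (-4243364 + 1181)/(3204217 - 567778) = -4242183/2636439 = -4242183*1/2636439 = -1414061/878813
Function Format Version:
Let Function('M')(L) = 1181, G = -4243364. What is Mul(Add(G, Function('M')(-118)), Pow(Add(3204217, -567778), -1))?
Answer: Rational(-1414061, 878813) ≈ -1.6091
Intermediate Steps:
Mul(Add(G, Function('M')(-118)), Pow(Add(3204217, -567778), -1)) = Mul(Add(-4243364, 1181), Pow(Add(3204217, -567778), -1)) = Mul(-4242183, Pow(2636439, -1)) = Mul(-4242183, Rational(1, 2636439)) = Rational(-1414061, 878813)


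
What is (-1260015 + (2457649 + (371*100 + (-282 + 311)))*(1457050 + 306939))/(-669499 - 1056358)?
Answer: -4400759689427/1725857 ≈ -2.5499e+6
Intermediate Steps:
(-1260015 + (2457649 + (371*100 + (-282 + 311)))*(1457050 + 306939))/(-669499 - 1056358) = (-1260015 + (2457649 + (37100 + 29))*1763989)/(-1725857) = (-1260015 + (2457649 + 37129)*1763989)*(-1/1725857) = (-1260015 + 2494778*1763989)*(-1/1725857) = (-1260015 + 4400760949442)*(-1/1725857) = 4400759689427*(-1/1725857) = -4400759689427/1725857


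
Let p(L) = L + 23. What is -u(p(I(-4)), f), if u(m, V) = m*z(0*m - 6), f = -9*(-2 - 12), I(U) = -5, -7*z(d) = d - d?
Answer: 0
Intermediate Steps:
z(d) = 0 (z(d) = -(d - d)/7 = -⅐*0 = 0)
p(L) = 23 + L
f = 126 (f = -9*(-14) = 126)
u(m, V) = 0 (u(m, V) = m*0 = 0)
-u(p(I(-4)), f) = -1*0 = 0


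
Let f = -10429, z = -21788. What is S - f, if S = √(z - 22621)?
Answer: 10429 + I*√44409 ≈ 10429.0 + 210.73*I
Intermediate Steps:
S = I*√44409 (S = √(-21788 - 22621) = √(-44409) = I*√44409 ≈ 210.73*I)
S - f = I*√44409 - 1*(-10429) = I*√44409 + 10429 = 10429 + I*√44409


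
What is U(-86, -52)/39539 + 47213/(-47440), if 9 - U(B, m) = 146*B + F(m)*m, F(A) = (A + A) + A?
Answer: -1655504487/1875730160 ≈ -0.88259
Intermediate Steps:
F(A) = 3*A (F(A) = 2*A + A = 3*A)
U(B, m) = 9 - 146*B - 3*m² (U(B, m) = 9 - (146*B + (3*m)*m) = 9 - (146*B + 3*m²) = 9 - (3*m² + 146*B) = 9 + (-146*B - 3*m²) = 9 - 146*B - 3*m²)
U(-86, -52)/39539 + 47213/(-47440) = (9 - 146*(-86) - 3*(-52)²)/39539 + 47213/(-47440) = (9 + 12556 - 3*2704)*(1/39539) + 47213*(-1/47440) = (9 + 12556 - 8112)*(1/39539) - 47213/47440 = 4453*(1/39539) - 47213/47440 = 4453/39539 - 47213/47440 = -1655504487/1875730160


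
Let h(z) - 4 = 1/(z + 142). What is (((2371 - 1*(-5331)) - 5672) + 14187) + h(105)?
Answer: 4006588/247 ≈ 16221.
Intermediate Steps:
h(z) = 4 + 1/(142 + z) (h(z) = 4 + 1/(z + 142) = 4 + 1/(142 + z))
(((2371 - 1*(-5331)) - 5672) + 14187) + h(105) = (((2371 - 1*(-5331)) - 5672) + 14187) + (569 + 4*105)/(142 + 105) = (((2371 + 5331) - 5672) + 14187) + (569 + 420)/247 = ((7702 - 5672) + 14187) + (1/247)*989 = (2030 + 14187) + 989/247 = 16217 + 989/247 = 4006588/247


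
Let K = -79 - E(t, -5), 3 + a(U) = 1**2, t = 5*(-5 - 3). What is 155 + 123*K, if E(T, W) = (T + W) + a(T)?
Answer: -3781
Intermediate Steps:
t = -40 (t = 5*(-8) = -40)
a(U) = -2 (a(U) = -3 + 1**2 = -3 + 1 = -2)
E(T, W) = -2 + T + W (E(T, W) = (T + W) - 2 = -2 + T + W)
K = -32 (K = -79 - (-2 - 40 - 5) = -79 - 1*(-47) = -79 + 47 = -32)
155 + 123*K = 155 + 123*(-32) = 155 - 3936 = -3781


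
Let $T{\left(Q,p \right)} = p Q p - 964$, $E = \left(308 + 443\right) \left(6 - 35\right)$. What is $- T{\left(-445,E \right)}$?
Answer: $211074555209$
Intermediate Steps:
$E = -21779$ ($E = 751 \left(-29\right) = -21779$)
$T{\left(Q,p \right)} = -964 + Q p^{2}$ ($T{\left(Q,p \right)} = Q p p - 964 = Q p^{2} - 964 = -964 + Q p^{2}$)
$- T{\left(-445,E \right)} = - (-964 - 445 \left(-21779\right)^{2}) = - (-964 - 211074554245) = \left(-1\right) \left(-211074555209\right) = 211074555209$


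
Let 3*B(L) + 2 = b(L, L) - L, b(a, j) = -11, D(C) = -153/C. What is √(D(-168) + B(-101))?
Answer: √213402/84 ≈ 5.4995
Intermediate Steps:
B(L) = -13/3 - L/3 (B(L) = -⅔ + (-11 - L)/3 = -⅔ + (-11/3 - L/3) = -13/3 - L/3)
√(D(-168) + B(-101)) = √(-153/(-168) + (-13/3 - ⅓*(-101))) = √(-153*(-1/168) + (-13/3 + 101/3)) = √(51/56 + 88/3) = √(5081/168) = √213402/84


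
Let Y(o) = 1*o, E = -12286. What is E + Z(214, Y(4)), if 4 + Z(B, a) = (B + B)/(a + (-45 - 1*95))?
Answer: -417967/34 ≈ -12293.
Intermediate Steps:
Y(o) = o
Z(B, a) = -4 + 2*B/(-140 + a) (Z(B, a) = -4 + (B + B)/(a + (-45 - 1*95)) = -4 + (2*B)/(a + (-45 - 95)) = -4 + (2*B)/(a - 140) = -4 + (2*B)/(-140 + a) = -4 + 2*B/(-140 + a))
E + Z(214, Y(4)) = -12286 + 2*(280 + 214 - 2*4)/(-140 + 4) = -12286 + 2*(280 + 214 - 8)/(-136) = -12286 + 2*(-1/136)*486 = -12286 - 243/34 = -417967/34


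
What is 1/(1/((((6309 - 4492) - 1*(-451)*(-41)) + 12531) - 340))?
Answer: -4483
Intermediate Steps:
1/(1/((((6309 - 4492) - 1*(-451)*(-41)) + 12531) - 340)) = 1/(1/(((1817 + 451*(-41)) + 12531) - 340)) = 1/(1/(((1817 - 18491) + 12531) - 340)) = 1/(1/((-16674 + 12531) - 340)) = 1/(1/(-4143 - 340)) = 1/(1/(-4483)) = 1/(-1/4483) = -4483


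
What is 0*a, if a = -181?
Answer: 0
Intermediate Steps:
0*a = 0*(-181) = 0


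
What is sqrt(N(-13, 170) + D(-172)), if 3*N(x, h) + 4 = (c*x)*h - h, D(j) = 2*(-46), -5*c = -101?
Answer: 2*I*sqrt(33819)/3 ≈ 122.6*I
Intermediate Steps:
c = 101/5 (c = -1/5*(-101) = 101/5 ≈ 20.200)
D(j) = -92
N(x, h) = -4/3 - h/3 + 101*h*x/15 (N(x, h) = -4/3 + ((101*x/5)*h - h)/3 = -4/3 + (101*h*x/5 - h)/3 = -4/3 + (-h + 101*h*x/5)/3 = -4/3 + (-h/3 + 101*h*x/15) = -4/3 - h/3 + 101*h*x/15)
sqrt(N(-13, 170) + D(-172)) = sqrt((-4/3 - 1/3*170 + (101/15)*170*(-13)) - 92) = sqrt((-4/3 - 170/3 - 44642/3) - 92) = sqrt(-44816/3 - 92) = sqrt(-45092/3) = 2*I*sqrt(33819)/3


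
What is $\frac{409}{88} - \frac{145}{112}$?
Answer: $\frac{4131}{1232} \approx 3.3531$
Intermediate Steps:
$\frac{409}{88} - \frac{145}{112} = \frac{4131}{1232}$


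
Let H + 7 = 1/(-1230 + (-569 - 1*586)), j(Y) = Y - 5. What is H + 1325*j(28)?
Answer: 72666179/2385 ≈ 30468.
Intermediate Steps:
j(Y) = -5 + Y
H = -16696/2385 (H = -7 + 1/(-1230 + (-569 - 1*586)) = -7 + 1/(-1230 + (-569 - 586)) = -7 + 1/(-1230 - 1155) = -7 + 1/(-2385) = -7 - 1/2385 = -16696/2385 ≈ -7.0004)
H + 1325*j(28) = -16696/2385 + 1325*(-5 + 28) = -16696/2385 + 1325*23 = -16696/2385 + 30475 = 72666179/2385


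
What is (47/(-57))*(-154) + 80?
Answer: 11798/57 ≈ 206.98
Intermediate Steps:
(47/(-57))*(-154) + 80 = (47*(-1/57))*(-154) + 80 = -47/57*(-154) + 80 = 7238/57 + 80 = 11798/57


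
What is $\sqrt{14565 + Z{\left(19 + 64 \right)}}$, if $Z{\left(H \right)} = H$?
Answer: $2 \sqrt{3662} \approx 121.03$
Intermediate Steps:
$\sqrt{14565 + Z{\left(19 + 64 \right)}} = \sqrt{14565 + \left(19 + 64\right)} = \sqrt{14565 + 83} = \sqrt{14648} = 2 \sqrt{3662}$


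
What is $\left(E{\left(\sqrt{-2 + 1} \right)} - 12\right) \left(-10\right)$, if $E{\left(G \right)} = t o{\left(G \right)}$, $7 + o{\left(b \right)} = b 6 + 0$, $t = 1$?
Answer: $190 - 60 i \approx 190.0 - 60.0 i$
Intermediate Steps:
$o{\left(b \right)} = -7 + 6 b$ ($o{\left(b \right)} = -7 + \left(b 6 + 0\right) = -7 + \left(6 b + 0\right) = -7 + 6 b$)
$E{\left(G \right)} = -7 + 6 G$ ($E{\left(G \right)} = 1 \left(-7 + 6 G\right) = -7 + 6 G$)
$\left(E{\left(\sqrt{-2 + 1} \right)} - 12\right) \left(-10\right) = \left(\left(-7 + 6 \sqrt{-2 + 1}\right) - 12\right) \left(-10\right) = \left(\left(-7 + 6 \sqrt{-1}\right) - 12\right) \left(-10\right) = \left(\left(-7 + 6 i\right) - 12\right) \left(-10\right) = \left(-19 + 6 i\right) \left(-10\right) = 190 - 60 i$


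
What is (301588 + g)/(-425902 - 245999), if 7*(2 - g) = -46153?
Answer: -2157283/4703307 ≈ -0.45867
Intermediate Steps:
g = 46167/7 (g = 2 - ⅐*(-46153) = 2 + 46153/7 = 46167/7 ≈ 6595.3)
(301588 + g)/(-425902 - 245999) = (301588 + 46167/7)/(-425902 - 245999) = (2157283/7)/(-671901) = (2157283/7)*(-1/671901) = -2157283/4703307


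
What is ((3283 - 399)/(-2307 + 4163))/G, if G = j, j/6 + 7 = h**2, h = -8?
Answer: 721/158688 ≈ 0.0045435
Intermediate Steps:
j = 342 (j = -42 + 6*(-8)**2 = -42 + 6*64 = -42 + 384 = 342)
G = 342
((3283 - 399)/(-2307 + 4163))/G = ((3283 - 399)/(-2307 + 4163))/342 = (2884/1856)*(1/342) = (2884*(1/1856))*(1/342) = (721/464)*(1/342) = 721/158688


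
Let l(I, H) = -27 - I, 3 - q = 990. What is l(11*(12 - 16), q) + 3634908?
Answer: 3634925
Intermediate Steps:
q = -987 (q = 3 - 1*990 = 3 - 990 = -987)
l(11*(12 - 16), q) + 3634908 = (-27 - 11*(12 - 16)) + 3634908 = (-27 - 11*(-4)) + 3634908 = (-27 - 1*(-44)) + 3634908 = (-27 + 44) + 3634908 = 17 + 3634908 = 3634925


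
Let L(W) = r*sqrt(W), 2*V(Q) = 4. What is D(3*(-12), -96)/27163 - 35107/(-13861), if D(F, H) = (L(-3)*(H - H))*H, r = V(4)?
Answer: 35107/13861 ≈ 2.5328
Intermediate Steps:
V(Q) = 2 (V(Q) = (1/2)*4 = 2)
r = 2
L(W) = 2*sqrt(W)
D(F, H) = 0 (D(F, H) = ((2*sqrt(-3))*(H - H))*H = ((2*(I*sqrt(3)))*0)*H = ((2*I*sqrt(3))*0)*H = 0*H = 0)
D(3*(-12), -96)/27163 - 35107/(-13861) = 0/27163 - 35107/(-13861) = 0*(1/27163) - 35107*(-1/13861) = 0 + 35107/13861 = 35107/13861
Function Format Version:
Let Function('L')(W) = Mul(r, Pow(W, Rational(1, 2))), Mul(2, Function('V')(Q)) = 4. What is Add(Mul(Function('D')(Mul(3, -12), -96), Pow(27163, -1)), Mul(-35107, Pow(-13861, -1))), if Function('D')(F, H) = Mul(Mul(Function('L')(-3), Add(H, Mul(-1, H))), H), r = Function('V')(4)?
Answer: Rational(35107, 13861) ≈ 2.5328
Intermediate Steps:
Function('V')(Q) = 2 (Function('V')(Q) = Mul(Rational(1, 2), 4) = 2)
r = 2
Function('L')(W) = Mul(2, Pow(W, Rational(1, 2)))
Function('D')(F, H) = 0 (Function('D')(F, H) = Mul(Mul(Mul(2, Pow(-3, Rational(1, 2))), Add(H, Mul(-1, H))), H) = Mul(Mul(Mul(2, Mul(I, Pow(3, Rational(1, 2)))), 0), H) = Mul(Mul(Mul(2, I, Pow(3, Rational(1, 2))), 0), H) = Mul(0, H) = 0)
Add(Mul(Function('D')(Mul(3, -12), -96), Pow(27163, -1)), Mul(-35107, Pow(-13861, -1))) = Add(Mul(0, Pow(27163, -1)), Mul(-35107, Pow(-13861, -1))) = Add(Mul(0, Rational(1, 27163)), Mul(-35107, Rational(-1, 13861))) = Add(0, Rational(35107, 13861)) = Rational(35107, 13861)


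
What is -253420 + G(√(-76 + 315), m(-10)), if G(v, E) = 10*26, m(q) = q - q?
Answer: -253160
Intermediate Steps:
m(q) = 0
G(v, E) = 260
-253420 + G(√(-76 + 315), m(-10)) = -253420 + 260 = -253160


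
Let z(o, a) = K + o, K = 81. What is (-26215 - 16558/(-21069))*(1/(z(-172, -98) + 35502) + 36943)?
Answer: -80280229900939222/82897151 ≈ -9.6843e+8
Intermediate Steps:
z(o, a) = 81 + o
(-26215 - 16558/(-21069))*(1/(z(-172, -98) + 35502) + 36943) = (-26215 - 16558/(-21069))*(1/((81 - 172) + 35502) + 36943) = (-26215 - 16558*(-1/21069))*(1/(-91 + 35502) + 36943) = (-26215 + 16558/21069)*(1/35411 + 36943) = -552307277*(1/35411 + 36943)/21069 = -552307277/21069*1308188574/35411 = -80280229900939222/82897151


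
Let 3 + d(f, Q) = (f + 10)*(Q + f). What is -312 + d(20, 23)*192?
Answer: 246792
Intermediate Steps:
d(f, Q) = -3 + (10 + f)*(Q + f) (d(f, Q) = -3 + (f + 10)*(Q + f) = -3 + (10 + f)*(Q + f))
-312 + d(20, 23)*192 = -312 + (-3 + 20**2 + 10*23 + 10*20 + 23*20)*192 = -312 + (-3 + 400 + 230 + 200 + 460)*192 = -312 + 1287*192 = -312 + 247104 = 246792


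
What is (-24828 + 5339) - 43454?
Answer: -62943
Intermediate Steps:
(-24828 + 5339) - 43454 = -19489 - 43454 = -62943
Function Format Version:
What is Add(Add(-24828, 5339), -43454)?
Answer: -62943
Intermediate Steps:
Add(Add(-24828, 5339), -43454) = Add(-19489, -43454) = -62943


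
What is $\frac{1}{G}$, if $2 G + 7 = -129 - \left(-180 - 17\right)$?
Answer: $\frac{2}{61} \approx 0.032787$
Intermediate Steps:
$G = \frac{61}{2}$ ($G = - \frac{7}{2} + \frac{-129 - \left(-180 - 17\right)}{2} = - \frac{7}{2} + \frac{-129 - -197}{2} = - \frac{7}{2} + \frac{-129 + 197}{2} = - \frac{7}{2} + \frac{1}{2} \cdot 68 = - \frac{7}{2} + 34 = \frac{61}{2} \approx 30.5$)
$\frac{1}{G} = \frac{1}{\frac{61}{2}} = \frac{2}{61}$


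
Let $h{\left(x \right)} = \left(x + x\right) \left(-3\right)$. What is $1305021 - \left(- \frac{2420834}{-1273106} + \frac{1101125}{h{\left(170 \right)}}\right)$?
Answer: $\frac{169605804612409}{129856812} \approx 1.3061 \cdot 10^{6}$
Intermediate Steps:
$h{\left(x \right)} = - 6 x$ ($h{\left(x \right)} = 2 x \left(-3\right) = - 6 x$)
$1305021 - \left(- \frac{2420834}{-1273106} + \frac{1101125}{h{\left(170 \right)}}\right) = 1305021 - \left(- \frac{2420834}{-1273106} + \frac{1101125}{\left(-6\right) 170}\right) = 1305021 - \left(\left(-2420834\right) \left(- \frac{1}{1273106}\right) + \frac{1101125}{-1020}\right) = 1305021 - \left(\frac{1210417}{636553} + 1101125 \left(- \frac{1}{1020}\right)\right) = 1305021 - \left(\frac{1210417}{636553} - \frac{220225}{204}\right) = 1305021 - - \frac{139937959357}{129856812} = 1305021 + \frac{139937959357}{129856812} = \frac{169605804612409}{129856812}$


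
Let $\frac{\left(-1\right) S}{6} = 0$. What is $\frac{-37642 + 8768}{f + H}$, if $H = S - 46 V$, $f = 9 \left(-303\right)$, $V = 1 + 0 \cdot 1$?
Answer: $\frac{28874}{2773} \approx 10.413$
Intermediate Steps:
$S = 0$ ($S = \left(-6\right) 0 = 0$)
$V = 1$ ($V = 1 + 0 = 1$)
$f = -2727$
$H = -46$ ($H = 0 - 46 = -46$)
$\frac{-37642 + 8768}{f + H} = \frac{-37642 + 8768}{-2727 - 46} = - \frac{28874}{-2773} = \left(-28874\right) \left(- \frac{1}{2773}\right) = \frac{28874}{2773}$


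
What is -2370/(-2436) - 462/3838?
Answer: 664219/779114 ≈ 0.85253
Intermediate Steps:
-2370/(-2436) - 462/3838 = -2370*(-1/2436) - 462*1/3838 = 395/406 - 231/1919 = 664219/779114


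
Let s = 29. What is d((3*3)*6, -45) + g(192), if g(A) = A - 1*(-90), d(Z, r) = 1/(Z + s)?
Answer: 23407/83 ≈ 282.01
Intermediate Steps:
d(Z, r) = 1/(29 + Z) (d(Z, r) = 1/(Z + 29) = 1/(29 + Z))
g(A) = 90 + A (g(A) = A + 90 = 90 + A)
d((3*3)*6, -45) + g(192) = 1/(29 + (3*3)*6) + (90 + 192) = 1/(29 + 9*6) + 282 = 1/(29 + 54) + 282 = 1/83 + 282 = 23407/83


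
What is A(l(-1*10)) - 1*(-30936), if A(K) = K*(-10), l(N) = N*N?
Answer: 29936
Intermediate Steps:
l(N) = N**2
A(K) = -10*K
A(l(-1*10)) - 1*(-30936) = -10*(-1*10)**2 - 1*(-30936) = -10*(-10)**2 + 30936 = -10*100 + 30936 = -1000 + 30936 = 29936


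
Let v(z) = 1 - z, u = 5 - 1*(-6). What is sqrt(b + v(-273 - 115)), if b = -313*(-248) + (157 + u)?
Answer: sqrt(78181) ≈ 279.61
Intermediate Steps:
u = 11 (u = 5 + 6 = 11)
b = 77792 (b = -313*(-248) + (157 + 11) = 77624 + 168 = 77792)
sqrt(b + v(-273 - 115)) = sqrt(77792 + (1 - (-273 - 115))) = sqrt(77792 + (1 - 1*(-388))) = sqrt(77792 + (1 + 388)) = sqrt(77792 + 389) = sqrt(78181)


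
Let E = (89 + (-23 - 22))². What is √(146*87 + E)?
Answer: √14638 ≈ 120.99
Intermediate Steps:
E = 1936 (E = (89 - 45)² = 44² = 1936)
√(146*87 + E) = √(146*87 + 1936) = √(12702 + 1936) = √14638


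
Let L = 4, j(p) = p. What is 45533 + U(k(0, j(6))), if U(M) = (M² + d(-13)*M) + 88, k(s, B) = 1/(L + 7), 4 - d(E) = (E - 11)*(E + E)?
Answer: 5513322/121 ≈ 45565.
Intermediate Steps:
d(E) = 4 - 2*E*(-11 + E) (d(E) = 4 - (E - 11)*(E + E) = 4 - (-11 + E)*2*E = 4 - 2*E*(-11 + E))
k(s, B) = 1/11 (k(s, B) = 1/(4 + 7) = 1/11)
U(M) = 88 + M² - 620*M (U(M) = (M² + (4 - 2*(-13)² + 22*(-13))*M) + 88 = (M² + (4 - 2*169 - 286)*M) + 88 = (M² + (4 - 338 - 286)*M) + 88 = (M² - 620*M) + 88 = 88 + M² - 620*M)
45533 + U(k(0, j(6))) = 45533 + (88 + (1/11)² - 620*1/11) = 45533 + (88 + 1/121 - 620/11) = 45533 + 3829/121 = 5513322/121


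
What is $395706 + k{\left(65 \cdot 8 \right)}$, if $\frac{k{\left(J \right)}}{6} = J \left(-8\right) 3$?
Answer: $320826$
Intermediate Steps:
$k{\left(J \right)} = - 144 J$ ($k{\left(J \right)} = 6 J \left(-8\right) 3 = 6 - 8 J 3 = 6 \left(- 24 J\right) = - 144 J$)
$395706 + k{\left(65 \cdot 8 \right)} = 395706 - 144 \cdot 65 \cdot 8 = 395706 - 74880 = 320826$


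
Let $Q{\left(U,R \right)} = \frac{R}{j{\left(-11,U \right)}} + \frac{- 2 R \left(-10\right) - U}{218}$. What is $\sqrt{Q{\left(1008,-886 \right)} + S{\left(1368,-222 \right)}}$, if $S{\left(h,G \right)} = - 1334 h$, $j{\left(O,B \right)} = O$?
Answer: $\frac{i \sqrt{2623503025682}}{1199} \approx 1350.9 i$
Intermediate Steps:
$Q{\left(U,R \right)} = - \frac{U}{218} + \frac{R}{1199}$ ($Q{\left(U,R \right)} = \frac{R}{-11} + \frac{- 2 R \left(-10\right) - U}{218} = R \left(- \frac{1}{11}\right) + \left(20 R - U\right) \frac{1}{218} = - \frac{R}{11} + \left(- U + 20 R\right) \frac{1}{218} = - \frac{R}{11} + \left(- \frac{U}{218} + \frac{10 R}{109}\right) = - \frac{U}{218} + \frac{R}{1199}$)
$\sqrt{Q{\left(1008,-886 \right)} + S{\left(1368,-222 \right)}} = \sqrt{\left(\left(- \frac{1}{218}\right) 1008 + \frac{1}{1199} \left(-886\right)\right) - 1824912} = \sqrt{\left(- \frac{504}{109} - \frac{886}{1199}\right) - 1824912} = \sqrt{- \frac{6430}{1199} - 1824912} = \sqrt{- \frac{2188075918}{1199}} = \frac{i \sqrt{2623503025682}}{1199}$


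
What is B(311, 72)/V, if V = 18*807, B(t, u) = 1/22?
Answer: 1/319572 ≈ 3.1292e-6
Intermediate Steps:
B(t, u) = 1/22
V = 14526
B(311, 72)/V = (1/22)/14526 = (1/22)*(1/14526) = 1/319572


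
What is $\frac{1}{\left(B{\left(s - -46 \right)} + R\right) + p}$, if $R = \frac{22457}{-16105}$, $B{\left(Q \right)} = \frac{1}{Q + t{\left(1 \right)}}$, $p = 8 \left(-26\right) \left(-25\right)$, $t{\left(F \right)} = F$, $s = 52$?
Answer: $\frac{1594395}{8288646862} \approx 0.00019236$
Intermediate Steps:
$p = 5200$ ($p = \left(-208\right) \left(-25\right) = 5200$)
$B{\left(Q \right)} = \frac{1}{1 + Q}$ ($B{\left(Q \right)} = \frac{1}{Q + 1} = \frac{1}{1 + Q}$)
$R = - \frac{22457}{16105}$ ($R = 22457 \left(- \frac{1}{16105}\right) = - \frac{22457}{16105} \approx -1.3944$)
$\frac{1}{\left(B{\left(s - -46 \right)} + R\right) + p} = \frac{1}{\left(\frac{1}{1 + \left(52 - -46\right)} - \frac{22457}{16105}\right) + 5200} = \frac{1}{\left(\frac{1}{1 + \left(52 + 46\right)} - \frac{22457}{16105}\right) + 5200} = \frac{1}{\left(\frac{1}{1 + 98} - \frac{22457}{16105}\right) + 5200} = \frac{1}{\left(\frac{1}{99} - \frac{22457}{16105}\right) + 5200} = \frac{1}{- \frac{2207138}{1594395} + 5200} = \frac{1}{\frac{8288646862}{1594395}} = \frac{1594395}{8288646862}$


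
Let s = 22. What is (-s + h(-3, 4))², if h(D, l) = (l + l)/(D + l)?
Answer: 196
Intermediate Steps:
h(D, l) = 2*l/(D + l) (h(D, l) = (2*l)/(D + l) = 2*l/(D + l))
(-s + h(-3, 4))² = (-1*22 + 2*4/(-3 + 4))² = (-22 + 2*4/1)² = (-22 + 2*4*1)² = (-22 + 8)² = (-14)² = 196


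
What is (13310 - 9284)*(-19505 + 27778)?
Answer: 33307098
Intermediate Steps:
(13310 - 9284)*(-19505 + 27778) = 4026*8273 = 33307098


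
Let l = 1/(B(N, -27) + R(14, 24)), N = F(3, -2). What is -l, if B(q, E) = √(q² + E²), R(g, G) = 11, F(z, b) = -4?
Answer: 11/624 - √745/624 ≈ -0.026113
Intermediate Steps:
N = -4
B(q, E) = √(E² + q²)
l = 1/(11 + √745) (l = 1/(√((-27)² + (-4)²) + 11) = 1/(√(729 + 16) + 11) = 1/(√745 + 11) = 1/(11 + √745) ≈ 0.026113)
-l = -(-11/624 + √745/624) = 11/624 - √745/624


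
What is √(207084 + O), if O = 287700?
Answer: 24*√859 ≈ 703.41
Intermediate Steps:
√(207084 + O) = √(207084 + 287700) = √494784 = 24*√859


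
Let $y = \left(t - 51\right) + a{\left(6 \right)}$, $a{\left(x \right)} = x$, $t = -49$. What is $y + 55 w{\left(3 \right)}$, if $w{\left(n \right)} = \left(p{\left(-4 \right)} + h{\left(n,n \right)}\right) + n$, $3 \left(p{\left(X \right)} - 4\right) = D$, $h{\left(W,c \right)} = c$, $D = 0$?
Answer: $456$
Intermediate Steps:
$p{\left(X \right)} = 4$ ($p{\left(X \right)} = 4 + \frac{1}{3} \cdot 0 = 4 + 0 = 4$)
$y = -94$ ($y = \left(-49 - 51\right) + 6 = -100 + 6 = -94$)
$w{\left(n \right)} = 4 + 2 n$ ($w{\left(n \right)} = \left(4 + n\right) + n = 4 + 2 n$)
$y + 55 w{\left(3 \right)} = -94 + 55 \left(4 + 2 \cdot 3\right) = -94 + 55 \left(4 + 6\right) = -94 + 55 \cdot 10 = -94 + 550 = 456$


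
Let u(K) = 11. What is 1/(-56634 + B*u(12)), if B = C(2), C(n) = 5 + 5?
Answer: -1/56524 ≈ -1.7692e-5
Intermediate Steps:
C(n) = 10
B = 10
1/(-56634 + B*u(12)) = 1/(-56634 + 10*11) = 1/(-56634 + 110) = 1/(-56524) = -1/56524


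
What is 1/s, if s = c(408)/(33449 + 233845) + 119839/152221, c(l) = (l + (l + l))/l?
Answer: 13562586658/10677567443 ≈ 1.2702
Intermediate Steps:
c(l) = 3 (c(l) = (l + 2*l)/l = (3*l)/l = 3)
s = 10677567443/13562586658 (s = 3/(33449 + 233845) + 119839/152221 = 3/267294 + 119839*(1/152221) = 3*(1/267294) + 119839/152221 = 1/89098 + 119839/152221 = 10677567443/13562586658 ≈ 0.78728)
1/s = 1/(10677567443/13562586658) = 13562586658/10677567443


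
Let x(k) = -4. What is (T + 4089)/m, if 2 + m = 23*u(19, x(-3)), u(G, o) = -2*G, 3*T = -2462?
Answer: -9805/2628 ≈ -3.7310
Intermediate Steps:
T = -2462/3 (T = (⅓)*(-2462) = -2462/3 ≈ -820.67)
m = -876 (m = -2 + 23*(-2*19) = -2 + 23*(-38) = -2 - 874 = -876)
(T + 4089)/m = (-2462/3 + 4089)/(-876) = (9805/3)*(-1/876) = -9805/2628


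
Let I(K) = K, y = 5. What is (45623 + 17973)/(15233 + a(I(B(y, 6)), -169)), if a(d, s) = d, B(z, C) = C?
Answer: 63596/15239 ≈ 4.1732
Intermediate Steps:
(45623 + 17973)/(15233 + a(I(B(y, 6)), -169)) = (45623 + 17973)/(15233 + 6) = 63596/15239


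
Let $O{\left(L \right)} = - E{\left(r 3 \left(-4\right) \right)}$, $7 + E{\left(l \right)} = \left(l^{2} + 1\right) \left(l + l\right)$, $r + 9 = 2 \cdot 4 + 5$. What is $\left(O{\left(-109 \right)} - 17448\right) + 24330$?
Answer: $228169$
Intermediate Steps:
$r = 4$ ($r = -9 + \left(2 \cdot 4 + 5\right) = -9 + \left(8 + 5\right) = -9 + 13 = 4$)
$E{\left(l \right)} = -7 + 2 l \left(1 + l^{2}\right)$ ($E{\left(l \right)} = -7 + \left(l^{2} + 1\right) \left(l + l\right) = -7 + \left(1 + l^{2}\right) 2 l = -7 + 2 l \left(1 + l^{2}\right)$)
$O{\left(L \right)} = 221287$ ($O{\left(L \right)} = - (-7 + 2 \cdot 4 \cdot 3 \left(-4\right) + 2 \left(4 \cdot 3 \left(-4\right)\right)^{3}) = - (-7 + 2 \cdot 12 \left(-4\right) + 2 \left(12 \left(-4\right)\right)^{3}) = - (-7 + 2 \left(-48\right) + 2 \left(-48\right)^{3}) = - (-7 - 96 + 2 \left(-110592\right)) = - (-7 - 96 - 221184) = \left(-1\right) \left(-221287\right) = 221287$)
$\left(O{\left(-109 \right)} - 17448\right) + 24330 = \left(221287 - 17448\right) + 24330 = 203839 + 24330 = 228169$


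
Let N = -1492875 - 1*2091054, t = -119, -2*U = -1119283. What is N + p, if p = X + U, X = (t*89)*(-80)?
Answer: -4354015/2 ≈ -2.1770e+6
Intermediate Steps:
U = 1119283/2 (U = -½*(-1119283) = 1119283/2 ≈ 5.5964e+5)
N = -3583929 (N = -1492875 - 2091054 = -3583929)
X = 847280 (X = -119*89*(-80) = -10591*(-80) = 847280)
p = 2813843/2 (p = 847280 + 1119283/2 = 2813843/2 ≈ 1.4069e+6)
N + p = -3583929 + 2813843/2 = -4354015/2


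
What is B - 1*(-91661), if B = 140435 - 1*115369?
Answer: 116727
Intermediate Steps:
B = 25066 (B = 140435 - 115369 = 25066)
B - 1*(-91661) = 25066 - 1*(-91661) = 25066 + 91661 = 116727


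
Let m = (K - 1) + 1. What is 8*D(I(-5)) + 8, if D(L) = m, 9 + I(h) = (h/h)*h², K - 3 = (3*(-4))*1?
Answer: -64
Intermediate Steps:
K = -9 (K = 3 + (3*(-4))*1 = 3 - 12*1 = 3 - 12 = -9)
m = -9 (m = (-9 - 1) + 1 = -10 + 1 = -9)
I(h) = -9 + h² (I(h) = -9 + (h/h)*h² = -9 + 1*h² = -9 + h²)
D(L) = -9
8*D(I(-5)) + 8 = 8*(-9) + 8 = -72 + 8 = -64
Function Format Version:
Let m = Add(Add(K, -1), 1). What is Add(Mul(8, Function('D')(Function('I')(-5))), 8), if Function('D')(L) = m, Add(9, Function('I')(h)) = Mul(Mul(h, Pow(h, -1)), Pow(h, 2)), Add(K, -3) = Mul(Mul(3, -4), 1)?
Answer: -64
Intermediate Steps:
K = -9 (K = Add(3, Mul(Mul(3, -4), 1)) = Add(3, Mul(-12, 1)) = Add(3, -12) = -9)
m = -9 (m = Add(Add(-9, -1), 1) = Add(-10, 1) = -9)
Function('I')(h) = Add(-9, Pow(h, 2)) (Function('I')(h) = Add(-9, Mul(Mul(h, Pow(h, -1)), Pow(h, 2))) = Add(-9, Mul(1, Pow(h, 2))) = Add(-9, Pow(h, 2)))
Function('D')(L) = -9
Add(Mul(8, Function('D')(Function('I')(-5))), 8) = Add(Mul(8, -9), 8) = Add(-72, 8) = -64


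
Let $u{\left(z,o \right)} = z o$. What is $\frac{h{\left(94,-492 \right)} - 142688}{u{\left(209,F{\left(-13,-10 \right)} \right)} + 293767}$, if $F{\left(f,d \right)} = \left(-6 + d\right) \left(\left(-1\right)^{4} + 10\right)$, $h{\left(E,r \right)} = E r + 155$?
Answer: $- \frac{62927}{85661} \approx -0.7346$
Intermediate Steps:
$h{\left(E,r \right)} = 155 + E r$
$F{\left(f,d \right)} = -66 + 11 d$ ($F{\left(f,d \right)} = \left(-6 + d\right) \left(1 + 10\right) = \left(-6 + d\right) 11 = -66 + 11 d$)
$u{\left(z,o \right)} = o z$
$\frac{h{\left(94,-492 \right)} - 142688}{u{\left(209,F{\left(-13,-10 \right)} \right)} + 293767} = \frac{\left(155 + 94 \left(-492\right)\right) - 142688}{\left(-66 + 11 \left(-10\right)\right) 209 + 293767} = \frac{\left(155 - 46248\right) - 142688}{\left(-66 - 110\right) 209 + 293767} = \frac{-46093 - 142688}{\left(-176\right) 209 + 293767} = - \frac{188781}{-36784 + 293767} = - \frac{188781}{256983} = \left(-188781\right) \frac{1}{256983} = - \frac{62927}{85661}$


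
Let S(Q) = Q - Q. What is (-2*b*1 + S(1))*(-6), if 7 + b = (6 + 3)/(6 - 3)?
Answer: -48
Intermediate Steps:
b = -4 (b = -7 + (6 + 3)/(6 - 3) = -7 + 9/3 = -7 + 9*(1/3) = -7 + 3 = -4)
S(Q) = 0
(-2*b*1 + S(1))*(-6) = (-2*(-4)*1 + 0)*(-6) = (8*1 + 0)*(-6) = (8 + 0)*(-6) = 8*(-6) = -48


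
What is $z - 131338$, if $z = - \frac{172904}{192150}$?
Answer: $- \frac{12618384802}{96075} \approx -1.3134 \cdot 10^{5}$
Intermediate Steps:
$z = - \frac{86452}{96075}$ ($z = \left(-172904\right) \frac{1}{192150} = - \frac{86452}{96075} \approx -0.89984$)
$z - 131338 = - \frac{86452}{96075} - 131338 = - \frac{12618384802}{96075}$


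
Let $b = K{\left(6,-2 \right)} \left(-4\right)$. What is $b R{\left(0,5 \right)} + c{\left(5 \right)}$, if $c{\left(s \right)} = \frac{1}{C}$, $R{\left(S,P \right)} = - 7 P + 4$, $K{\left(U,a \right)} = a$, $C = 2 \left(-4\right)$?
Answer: $- \frac{1985}{8} \approx -248.13$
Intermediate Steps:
$C = -8$
$R{\left(S,P \right)} = 4 - 7 P$
$c{\left(s \right)} = - \frac{1}{8}$ ($c{\left(s \right)} = \frac{1}{-8} = - \frac{1}{8}$)
$b = 8$ ($b = \left(-2\right) \left(-4\right) = 8$)
$b R{\left(0,5 \right)} + c{\left(5 \right)} = 8 \left(4 - 35\right) - \frac{1}{8} = 8 \left(-31\right) - \frac{1}{8} = -248 - \frac{1}{8} = - \frac{1985}{8}$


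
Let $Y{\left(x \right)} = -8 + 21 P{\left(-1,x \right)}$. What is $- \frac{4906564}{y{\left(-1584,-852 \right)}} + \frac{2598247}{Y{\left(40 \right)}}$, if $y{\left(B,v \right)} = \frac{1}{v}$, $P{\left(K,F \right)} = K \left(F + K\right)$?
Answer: $\frac{3457182022409}{827} \approx 4.1804 \cdot 10^{9}$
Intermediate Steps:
$Y{\left(x \right)} = 13 - 21 x$ ($Y{\left(x \right)} = -8 + 21 \left(- (x - 1)\right) = -8 + 21 \left(- (-1 + x)\right) = -8 + 21 \left(1 - x\right) = -8 - \left(-21 + 21 x\right) = 13 - 21 x$)
$- \frac{4906564}{y{\left(-1584,-852 \right)}} + \frac{2598247}{Y{\left(40 \right)}} = - \frac{4906564}{\frac{1}{-852}} + \frac{2598247}{13 - 840} = - \frac{4906564}{- \frac{1}{852}} + \frac{2598247}{13 - 840} = \left(-4906564\right) \left(-852\right) + \frac{2598247}{-827} = 4180392528 + 2598247 \left(- \frac{1}{827}\right) = 4180392528 - \frac{2598247}{827} = \frac{3457182022409}{827}$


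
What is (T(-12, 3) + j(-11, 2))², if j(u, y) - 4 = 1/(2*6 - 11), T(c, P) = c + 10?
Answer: 9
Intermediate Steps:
T(c, P) = 10 + c
j(u, y) = 5 (j(u, y) = 4 + 1/(2*6 - 11) = 4 + 1/(12 - 11) = 4 + 1/1 = 4 + 1 = 5)
(T(-12, 3) + j(-11, 2))² = ((10 - 12) + 5)² = (-2 + 5)² = 3² = 9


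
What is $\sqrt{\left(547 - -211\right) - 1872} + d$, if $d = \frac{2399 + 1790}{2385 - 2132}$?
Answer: $\frac{4189}{253} + i \sqrt{1114} \approx 16.557 + 33.377 i$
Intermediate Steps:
$d = \frac{4189}{253} \approx 16.557$
$\sqrt{\left(547 - -211\right) - 1872} + d = \sqrt{\left(547 - -211\right) - 1872} + \frac{4189}{253} = \sqrt{\left(547 + 211\right) - 1872} + \frac{4189}{253} = \sqrt{758 - 1872} + \frac{4189}{253} = \sqrt{-1114} + \frac{4189}{253} = i \sqrt{1114} + \frac{4189}{253} = \frac{4189}{253} + i \sqrt{1114}$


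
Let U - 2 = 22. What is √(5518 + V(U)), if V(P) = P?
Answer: √5542 ≈ 74.445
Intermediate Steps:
U = 24 (U = 2 + 22 = 24)
√(5518 + V(U)) = √(5518 + 24) = √5542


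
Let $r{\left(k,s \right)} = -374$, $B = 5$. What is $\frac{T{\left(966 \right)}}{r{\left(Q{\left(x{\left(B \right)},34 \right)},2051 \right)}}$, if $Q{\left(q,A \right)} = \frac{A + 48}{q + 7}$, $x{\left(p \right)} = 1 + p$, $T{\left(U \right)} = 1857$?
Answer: $- \frac{1857}{374} \approx -4.9652$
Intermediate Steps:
$Q{\left(q,A \right)} = \frac{48 + A}{7 + q}$
$\frac{T{\left(966 \right)}}{r{\left(Q{\left(x{\left(B \right)},34 \right)},2051 \right)}} = \frac{1857}{-374} = 1857 \left(- \frac{1}{374}\right) = - \frac{1857}{374}$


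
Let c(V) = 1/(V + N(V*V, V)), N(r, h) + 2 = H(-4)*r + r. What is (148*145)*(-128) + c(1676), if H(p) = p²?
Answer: -131175238190079/47754266 ≈ -2.7469e+6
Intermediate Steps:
N(r, h) = -2 + 17*r (N(r, h) = -2 + ((-4)²*r + r) = -2 + (16*r + r) = -2 + 17*r)
c(V) = 1/(-2 + V + 17*V²) (c(V) = 1/(V + (-2 + 17*(V*V))) = 1/(V + (-2 + 17*V²)) = 1/(-2 + V + 17*V²))
(148*145)*(-128) + c(1676) = (148*145)*(-128) + 1/(-2 + 1676 + 17*1676²) = 21460*(-128) + 1/(-2 + 1676 + 17*2808976) = -2746880 + 1/(-2 + 1676 + 47752592) = -2746880 + 1/47754266 = -131175238190079/47754266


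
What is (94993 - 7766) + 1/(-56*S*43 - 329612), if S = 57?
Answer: 40723495035/466868 ≈ 87227.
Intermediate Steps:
(94993 - 7766) + 1/(-56*S*43 - 329612) = (94993 - 7766) + 1/(-56*57*43 - 329612) = 87227 + 1/(-3192*43 - 329612) = 87227 + 1/(-137256 - 329612) = 87227 + 1/(-466868) = 87227 - 1/466868 = 40723495035/466868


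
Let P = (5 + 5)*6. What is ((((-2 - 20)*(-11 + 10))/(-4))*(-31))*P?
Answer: 10230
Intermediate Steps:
P = 60 (P = 10*6 = 60)
((((-2 - 20)*(-11 + 10))/(-4))*(-31))*P = ((((-2 - 20)*(-11 + 10))/(-4))*(-31))*60 = ((-22*(-1)*(-¼))*(-31))*60 = ((22*(-¼))*(-31))*60 = -11/2*(-31)*60 = (341/2)*60 = 10230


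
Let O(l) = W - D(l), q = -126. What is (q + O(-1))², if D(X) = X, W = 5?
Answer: 14400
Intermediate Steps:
O(l) = 5 - l
(q + O(-1))² = (-126 + (5 - 1*(-1)))² = (-126 + (5 + 1))² = (-126 + 6)² = (-120)² = 14400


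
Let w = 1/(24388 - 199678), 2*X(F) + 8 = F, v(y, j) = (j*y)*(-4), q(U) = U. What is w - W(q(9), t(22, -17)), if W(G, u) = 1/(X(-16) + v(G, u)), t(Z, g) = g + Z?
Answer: 29183/5609280 ≈ 0.0052026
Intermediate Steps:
t(Z, g) = Z + g
v(y, j) = -4*j*y
X(F) = -4 + F/2
W(G, u) = 1/(-12 - 4*G*u) (W(G, u) = 1/((-4 + (1/2)*(-16)) - 4*u*G) = 1/((-4 - 8) - 4*G*u) = 1/(-12 - 4*G*u))
w = -1/175290 (w = 1/(-175290) = -1/175290 ≈ -5.7048e-6)
w - W(q(9), t(22, -17)) = -1/175290 - (-1)/(12 + 4*9*(22 - 17)) = -1/175290 - (-1)/(12 + 4*9*5) = -1/175290 - (-1)/(12 + 180) = -1/175290 - (-1)/192 = -1/175290 - 1*(-1/192) = -1/175290 + 1/192 = 29183/5609280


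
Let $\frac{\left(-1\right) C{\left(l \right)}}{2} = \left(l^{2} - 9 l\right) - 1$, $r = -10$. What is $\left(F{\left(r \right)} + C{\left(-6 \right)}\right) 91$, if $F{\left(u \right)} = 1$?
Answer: $-16107$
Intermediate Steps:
$C{\left(l \right)} = 2 - 2 l^{2} + 18 l$ ($C{\left(l \right)} = - 2 \left(\left(l^{2} - 9 l\right) - 1\right) = - 2 \left(-1 + l^{2} - 9 l\right) = 2 - 2 l^{2} + 18 l$)
$\left(F{\left(r \right)} + C{\left(-6 \right)}\right) 91 = \left(1 + \left(2 - 2 \left(-6\right)^{2} + 18 \left(-6\right)\right)\right) 91 = \left(1 - 178\right) 91 = \left(-177\right) 91 = -16107$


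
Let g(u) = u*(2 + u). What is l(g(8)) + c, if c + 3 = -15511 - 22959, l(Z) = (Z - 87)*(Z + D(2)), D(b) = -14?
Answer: -38935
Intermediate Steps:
l(Z) = (-87 + Z)*(-14 + Z) (l(Z) = (Z - 87)*(Z - 14) = (-87 + Z)*(-14 + Z))
c = -38473 (c = -3 + (-15511 - 22959) = -3 - 38470 = -38473)
l(g(8)) + c = (1218 + (8*(2 + 8))² - 808*(2 + 8)) - 38473 = (1218 + (8*10)² - 808*10) - 38473 = (1218 + 80² - 101*80) - 38473 = (1218 + 6400 - 8080) - 38473 = -462 - 38473 = -38935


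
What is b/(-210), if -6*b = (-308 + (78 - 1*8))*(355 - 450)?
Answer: 323/18 ≈ 17.944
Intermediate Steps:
b = -11305/3 (b = -(-308 + (78 - 1*8))*(355 - 450)/6 = -(-308 + (78 - 8))*(-95)/6 = -(-308 + 70)*(-95)/6 = -(-119)*(-95)/3 = -1/6*22610 = -11305/3 ≈ -3768.3)
b/(-210) = -11305/3/(-210) = -11305/3*(-1/210) = 323/18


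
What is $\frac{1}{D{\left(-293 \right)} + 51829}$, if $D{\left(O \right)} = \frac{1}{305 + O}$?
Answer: $\frac{12}{621949} \approx 1.9294 \cdot 10^{-5}$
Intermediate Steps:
$\frac{1}{D{\left(-293 \right)} + 51829} = \frac{1}{\frac{1}{305 - 293} + 51829} = \frac{1}{\frac{1}{12} + 51829} = \frac{1}{\frac{621949}{12}} = \frac{12}{621949}$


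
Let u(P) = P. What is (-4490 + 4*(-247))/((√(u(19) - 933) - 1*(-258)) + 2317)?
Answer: -4701950/2210513 + 1826*I*√914/2210513 ≈ -2.1271 + 0.024974*I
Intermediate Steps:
(-4490 + 4*(-247))/((√(u(19) - 933) - 1*(-258)) + 2317) = (-4490 + 4*(-247))/((√(19 - 933) - 1*(-258)) + 2317) = (-4490 - 988)/((√(-914) + 258) + 2317) = -5478/((I*√914 + 258) + 2317) = -5478/((258 + I*√914) + 2317) = -5478/(2575 + I*√914)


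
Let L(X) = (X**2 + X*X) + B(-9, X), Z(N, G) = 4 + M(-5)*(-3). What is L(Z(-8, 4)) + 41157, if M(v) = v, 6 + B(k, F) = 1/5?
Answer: 209366/5 ≈ 41873.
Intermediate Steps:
B(k, F) = -29/5 (B(k, F) = -6 + 1/5 = -29/5)
Z(N, G) = 19 (Z(N, G) = 4 - 5*(-3) = 4 + 15 = 19)
L(X) = -29/5 + 2*X**2 (L(X) = (X**2 + X*X) - 29/5 = (X**2 + X**2) - 29/5 = 2*X**2 - 29/5 = -29/5 + 2*X**2)
L(Z(-8, 4)) + 41157 = (-29/5 + 2*19**2) + 41157 = (-29/5 + 2*361) + 41157 = (-29/5 + 722) + 41157 = 3581/5 + 41157 = 209366/5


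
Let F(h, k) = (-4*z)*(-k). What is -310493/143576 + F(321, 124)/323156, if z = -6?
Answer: -25191239521/11599361464 ≈ -2.1718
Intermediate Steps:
F(h, k) = -24*k (F(h, k) = (-4*(-6))*(-k) = 24*(-k) = -24*k)
-310493/143576 + F(321, 124)/323156 = -310493/143576 - 24*124/323156 = -310493*1/143576 - 2976*1/323156 = -310493/143576 - 744/80789 = -25191239521/11599361464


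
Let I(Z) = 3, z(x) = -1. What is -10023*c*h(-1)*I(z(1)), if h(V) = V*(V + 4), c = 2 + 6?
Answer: 721656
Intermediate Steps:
c = 8
h(V) = V*(4 + V)
-10023*c*h(-1)*I(z(1)) = -10023*8*(-(4 - 1))*3 = -10023*8*(-1*3)*3 = -10023*8*(-3)*3 = -(-240552)*3 = -10023*(-72) = 721656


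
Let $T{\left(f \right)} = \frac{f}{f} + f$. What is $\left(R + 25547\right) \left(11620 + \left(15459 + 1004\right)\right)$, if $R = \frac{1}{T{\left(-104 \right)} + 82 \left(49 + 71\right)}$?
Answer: $\frac{6985678264620}{9737} \approx 7.1744 \cdot 10^{8}$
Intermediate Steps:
$T{\left(f \right)} = 1 + f$
$R = \frac{1}{9737}$ ($R = \frac{1}{\left(1 - 104\right) + 82 \left(49 + 71\right)} = \frac{1}{-103 + 82 \cdot 120} = \frac{1}{-103 + 9840} = \frac{1}{9737} \approx 0.0001027$)
$\left(R + 25547\right) \left(11620 + \left(15459 + 1004\right)\right) = \left(\frac{1}{9737} + 25547\right) \left(11620 + \left(15459 + 1004\right)\right) = \frac{248751140 \left(11620 + 16463\right)}{9737} = \frac{248751140}{9737} \cdot 28083 = \frac{6985678264620}{9737}$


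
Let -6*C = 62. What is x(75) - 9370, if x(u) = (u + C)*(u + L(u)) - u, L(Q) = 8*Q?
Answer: 34205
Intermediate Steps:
C = -31/3 (C = -⅙*62 = -31/3 ≈ -10.333)
x(u) = -u + 9*u*(-31/3 + u) (x(u) = (u - 31/3)*(u + 8*u) - u = (-31/3 + u)*(9*u) - u = 9*u*(-31/3 + u) - u = -u + 9*u*(-31/3 + u))
x(75) - 9370 = 75*(-94 + 9*75) - 9370 = 75*(-94 + 675) - 9370 = 75*581 - 9370 = 43575 - 9370 = 34205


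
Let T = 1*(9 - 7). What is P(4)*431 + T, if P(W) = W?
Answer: 1726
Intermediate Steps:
T = 2 (T = 1*2 = 2)
P(4)*431 + T = 4*431 + 2 = 1724 + 2 = 1726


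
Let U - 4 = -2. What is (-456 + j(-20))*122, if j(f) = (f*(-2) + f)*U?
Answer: -50752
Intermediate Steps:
U = 2 (U = 4 - 2 = 2)
j(f) = -2*f (j(f) = (f*(-2) + f)*2 = (-2*f + f)*2 = -f*2 = -2*f)
(-456 + j(-20))*122 = (-456 - 2*(-20))*122 = (-456 + 40)*122 = -416*122 = -50752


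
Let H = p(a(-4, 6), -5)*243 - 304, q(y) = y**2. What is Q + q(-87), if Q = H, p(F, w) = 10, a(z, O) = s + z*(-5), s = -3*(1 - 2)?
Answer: 9695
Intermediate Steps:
s = 3 (s = -3*(-1) = 3)
a(z, O) = 3 - 5*z (a(z, O) = 3 + z*(-5) = 3 - 5*z)
H = 2126 (H = 10*243 - 304 = 2430 - 304 = 2126)
Q = 2126
Q + q(-87) = 2126 + (-87)**2 = 2126 + 7569 = 9695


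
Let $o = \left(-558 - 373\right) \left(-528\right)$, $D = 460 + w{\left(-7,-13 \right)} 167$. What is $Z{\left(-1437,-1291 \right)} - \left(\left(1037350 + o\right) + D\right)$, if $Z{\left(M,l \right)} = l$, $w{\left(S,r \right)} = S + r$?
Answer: $-1527329$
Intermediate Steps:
$D = -2880$ ($D = 460 + \left(-7 - 13\right) 167 = 460 - 3340 = -2880$)
$o = 491568$ ($o = \left(-931\right) \left(-528\right) = 491568$)
$Z{\left(-1437,-1291 \right)} - \left(\left(1037350 + o\right) + D\right) = -1291 - \left(\left(1037350 + 491568\right) - 2880\right) = -1291 - \left(1528918 - 2880\right) = -1291 - 1526038 = -1527329$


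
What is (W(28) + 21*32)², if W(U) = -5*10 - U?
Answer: 352836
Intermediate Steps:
W(U) = -50 - U
(W(28) + 21*32)² = ((-50 - 1*28) + 21*32)² = ((-50 - 28) + 672)² = (-78 + 672)² = 594² = 352836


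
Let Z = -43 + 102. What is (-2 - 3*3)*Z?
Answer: -649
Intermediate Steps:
Z = 59
(-2 - 3*3)*Z = (-2 - 3*3)*59 = (-2 - 9)*59 = -11*59 = -649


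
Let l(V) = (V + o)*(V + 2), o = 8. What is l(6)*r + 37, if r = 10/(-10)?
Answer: -75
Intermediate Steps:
l(V) = (2 + V)*(8 + V) (l(V) = (V + 8)*(V + 2) = (8 + V)*(2 + V) = (2 + V)*(8 + V))
r = -1 (r = 10*(-⅒) = -1)
l(6)*r + 37 = (16 + 6² + 10*6)*(-1) + 37 = (16 + 36 + 60)*(-1) + 37 = 112*(-1) + 37 = -112 + 37 = -75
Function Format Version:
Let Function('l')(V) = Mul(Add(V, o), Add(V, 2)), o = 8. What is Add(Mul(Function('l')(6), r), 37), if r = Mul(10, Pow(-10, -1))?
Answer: -75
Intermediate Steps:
Function('l')(V) = Mul(Add(2, V), Add(8, V)) (Function('l')(V) = Mul(Add(V, 8), Add(V, 2)) = Mul(Add(8, V), Add(2, V)) = Mul(Add(2, V), Add(8, V)))
r = -1 (r = Mul(10, Rational(-1, 10)) = -1)
Add(Mul(Function('l')(6), r), 37) = Add(Mul(Add(16, Pow(6, 2), Mul(10, 6)), -1), 37) = Add(Mul(Add(16, 36, 60), -1), 37) = Add(Mul(112, -1), 37) = Add(-112, 37) = -75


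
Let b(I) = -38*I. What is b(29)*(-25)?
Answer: 27550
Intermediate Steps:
b(29)*(-25) = -38*29*(-25) = -1102*(-25) = 27550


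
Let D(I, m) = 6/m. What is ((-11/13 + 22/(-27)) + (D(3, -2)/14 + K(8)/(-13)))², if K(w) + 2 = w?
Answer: 131859289/24147396 ≈ 5.4606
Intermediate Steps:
K(w) = -2 + w
((-11/13 + 22/(-27)) + (D(3, -2)/14 + K(8)/(-13)))² = ((-11/13 + 22/(-27)) + ((6/(-2))/14 + (-2 + 8)/(-13)))² = ((-11*1/13 + 22*(-1/27)) + ((6*(-½))*(1/14) + 6*(-1/13)))² = ((-11/13 - 22/27) + (-3*1/14 - 6/13))² = (-583/351 + (-3/14 - 6/13))² = (-583/351 - 123/182)² = (-11483/4914)² = 131859289/24147396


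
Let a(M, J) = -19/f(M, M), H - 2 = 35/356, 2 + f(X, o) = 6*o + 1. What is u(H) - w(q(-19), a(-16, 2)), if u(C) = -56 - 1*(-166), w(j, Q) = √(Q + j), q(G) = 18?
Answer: 110 - √171205/97 ≈ 105.73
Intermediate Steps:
f(X, o) = -1 + 6*o (f(X, o) = -2 + (6*o + 1) = -2 + (1 + 6*o) = -1 + 6*o)
H = 747/356 (H = 2 + 35/356 = 747/356 ≈ 2.0983)
a(M, J) = -19/(-1 + 6*M)
u(C) = 110 (u(C) = -56 + 166 = 110)
u(H) - w(q(-19), a(-16, 2)) = 110 - √(-19/(-1 + 6*(-16)) + 18) = 110 - √(-19/(-1 - 96) + 18) = 110 - √(-19/(-97) + 18) = 110 - √(-19*(-1/97) + 18) = 110 - √(19/97 + 18) = 110 - √(1765/97) = 110 - √171205/97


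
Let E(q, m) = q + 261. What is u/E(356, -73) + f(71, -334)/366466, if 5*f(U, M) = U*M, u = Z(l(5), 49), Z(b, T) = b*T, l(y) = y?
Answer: 217144656/565273805 ≈ 0.38414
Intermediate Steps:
Z(b, T) = T*b
E(q, m) = 261 + q
u = 245 (u = 49*5 = 245)
f(U, M) = M*U/5 (f(U, M) = (U*M)/5 = (M*U)/5 = M*U/5)
u/E(356, -73) + f(71, -334)/366466 = 245/(261 + 356) + ((⅕)*(-334)*71)/366466 = 245/617 - 23714/5*1/366466 = 245*(1/617) - 11857/916165 = 245/617 - 11857/916165 = 217144656/565273805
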